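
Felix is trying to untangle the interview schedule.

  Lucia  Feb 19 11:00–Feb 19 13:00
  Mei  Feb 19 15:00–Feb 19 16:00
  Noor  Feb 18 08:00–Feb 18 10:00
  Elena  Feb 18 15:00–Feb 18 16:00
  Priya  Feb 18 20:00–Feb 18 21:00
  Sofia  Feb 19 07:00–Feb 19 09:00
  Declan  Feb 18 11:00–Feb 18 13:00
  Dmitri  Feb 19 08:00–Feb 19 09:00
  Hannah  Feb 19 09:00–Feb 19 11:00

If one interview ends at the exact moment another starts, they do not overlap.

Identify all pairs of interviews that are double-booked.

Sorted by start: Noor, Declan, Elena, Priya, Sofia, Dmitri, Hannah, Lucia, Mei.
Declan starts after Noor ends — done with Noor.
Elena starts after Declan ends — done with Declan.
Priya starts after Elena ends — done with Elena.
Sofia starts after Priya ends — done with Priya.
Dmitri starts before Sofia ends → Sofia and Dmitri overlap.
Hannah starts exactly when Sofia ends (back-to-back, no overlap) — done with Sofia.
Hannah starts exactly when Dmitri ends (back-to-back, no overlap) — done with Dmitri.
Lucia starts exactly when Hannah ends (back-to-back, no overlap) — done with Hannah.
Mei starts after Lucia ends.

Dmitri & Sofia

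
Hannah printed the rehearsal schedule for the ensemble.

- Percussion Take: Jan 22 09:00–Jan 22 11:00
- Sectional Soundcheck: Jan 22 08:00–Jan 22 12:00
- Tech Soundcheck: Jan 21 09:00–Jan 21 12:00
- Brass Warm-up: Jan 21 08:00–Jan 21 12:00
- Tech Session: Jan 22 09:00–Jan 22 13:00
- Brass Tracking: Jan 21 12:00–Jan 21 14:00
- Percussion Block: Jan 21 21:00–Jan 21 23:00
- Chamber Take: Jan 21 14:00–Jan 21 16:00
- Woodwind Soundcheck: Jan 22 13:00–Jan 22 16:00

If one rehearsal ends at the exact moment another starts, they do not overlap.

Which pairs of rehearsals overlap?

Brass Warm-up & Tech Soundcheck, Percussion Take & Sectional Soundcheck, Percussion Take & Tech Session, Sectional Soundcheck & Tech Session

Sorted by start: Brass Warm-up, Tech Soundcheck, Brass Tracking, Chamber Take, Percussion Block, Sectional Soundcheck, Percussion Take, Tech Session, Woodwind Soundcheck.
Tech Soundcheck starts before Brass Warm-up ends → Brass Warm-up and Tech Soundcheck overlap.
Brass Tracking starts exactly when Brass Warm-up ends (back-to-back, no overlap), so Brass Warm-up has no further overlaps.
Brass Tracking starts exactly when Tech Soundcheck ends (back-to-back, no overlap), so Tech Soundcheck has no further overlaps.
Chamber Take starts exactly when Brass Tracking ends (back-to-back, no overlap), so Brass Tracking has no further overlaps.
Percussion Block starts after Chamber Take ends, so Chamber Take has no further overlaps.
Sectional Soundcheck starts after Percussion Block ends, so Percussion Block has no further overlaps.
Percussion Take starts before Sectional Soundcheck ends → Sectional Soundcheck and Percussion Take overlap.
Tech Session starts before Sectional Soundcheck ends → Sectional Soundcheck and Tech Session overlap.
Woodwind Soundcheck starts after Sectional Soundcheck ends.
Tech Session starts before Percussion Take ends → Percussion Take and Tech Session overlap.
Woodwind Soundcheck starts after Percussion Take ends.
Woodwind Soundcheck starts exactly when Tech Session ends (back-to-back, no overlap).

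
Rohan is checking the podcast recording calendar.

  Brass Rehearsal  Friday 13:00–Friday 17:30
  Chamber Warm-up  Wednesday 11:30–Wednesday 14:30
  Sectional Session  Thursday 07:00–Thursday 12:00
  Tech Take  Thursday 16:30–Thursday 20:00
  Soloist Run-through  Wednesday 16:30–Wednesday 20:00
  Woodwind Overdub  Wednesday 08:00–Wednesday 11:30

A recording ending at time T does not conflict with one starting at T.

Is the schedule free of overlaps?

Sorted by start: Woodwind Overdub, Chamber Warm-up, Soloist Run-through, Sectional Session, Tech Take, Brass Rehearsal.
Chamber Warm-up starts exactly when Woodwind Overdub ends (back-to-back, no overlap) — done with Woodwind Overdub.
Soloist Run-through starts after Chamber Warm-up ends — done with Chamber Warm-up.
Sectional Session starts after Soloist Run-through ends — done with Soloist Run-through.
Tech Take starts after Sectional Session ends — done with Sectional Session.
Brass Rehearsal starts after Tech Take ends.
Every pair is clear; the schedule has no overlaps.

Yes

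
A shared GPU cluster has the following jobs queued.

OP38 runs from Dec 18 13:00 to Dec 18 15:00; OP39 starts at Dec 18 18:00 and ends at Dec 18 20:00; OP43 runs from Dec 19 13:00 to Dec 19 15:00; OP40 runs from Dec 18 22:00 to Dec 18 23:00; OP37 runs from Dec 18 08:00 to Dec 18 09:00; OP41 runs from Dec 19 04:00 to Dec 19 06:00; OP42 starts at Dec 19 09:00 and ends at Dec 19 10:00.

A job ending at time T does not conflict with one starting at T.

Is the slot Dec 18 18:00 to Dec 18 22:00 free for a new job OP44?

No — it overlaps OP39

OP37: ends Dec 18 09:00 at or before OP44 starts Dec 18 18:00 → clear.
OP38: ends Dec 18 15:00 at or before OP44 starts Dec 18 18:00 → clear.
OP39: starts Dec 18 18:00 before OP44 ends Dec 18 22:00, and ends Dec 18 20:00 after OP44 starts Dec 18 18:00 → overlap.
OP40: starts Dec 18 22:00 at or after OP44 ends Dec 18 22:00 → clear.
OP41: starts Dec 19 04:00 at or after OP44 ends Dec 18 22:00 → clear.
OP42: starts Dec 19 09:00 at or after OP44 ends Dec 18 22:00 → clear.
OP43: starts Dec 19 13:00 at or after OP44 ends Dec 18 22:00 → clear.
OP44 overlaps OP39.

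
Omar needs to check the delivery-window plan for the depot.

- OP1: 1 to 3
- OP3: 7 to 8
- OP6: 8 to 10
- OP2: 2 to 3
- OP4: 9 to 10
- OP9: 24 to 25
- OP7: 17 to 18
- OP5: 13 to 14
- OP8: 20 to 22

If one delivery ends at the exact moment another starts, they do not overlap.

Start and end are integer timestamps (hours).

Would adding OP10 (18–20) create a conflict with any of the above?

No — it doesn't clash with anything

OP1: ends 3 at or before OP10 starts 18 → clear.
OP2: ends 3 at or before OP10 starts 18 → clear.
OP3: ends 8 at or before OP10 starts 18 → clear.
OP6: ends 10 at or before OP10 starts 18 → clear.
OP4: ends 10 at or before OP10 starts 18 → clear.
OP5: ends 14 at or before OP10 starts 18 → clear.
OP7: ends 18 at or before OP10 starts 18 → clear.
OP8: starts 20 at or after OP10 ends 20 → clear.
OP9: starts 24 at or after OP10 ends 20 → clear.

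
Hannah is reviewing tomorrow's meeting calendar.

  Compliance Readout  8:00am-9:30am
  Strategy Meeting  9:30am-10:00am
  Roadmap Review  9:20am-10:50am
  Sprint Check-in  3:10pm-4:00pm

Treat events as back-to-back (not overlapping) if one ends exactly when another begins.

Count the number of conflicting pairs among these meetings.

2

Two intervals overlap when each starts before the other ends.
Sorted by start: Compliance Readout, Roadmap Review, Strategy Meeting, Sprint Check-in.
Roadmap Review starts before Compliance Readout ends → Compliance Readout and Roadmap Review overlap.
Strategy Meeting starts exactly when Compliance Readout ends (back-to-back, no overlap), so nothing later overlaps Compliance Readout either.
Strategy Meeting starts before Roadmap Review ends → Roadmap Review and Strategy Meeting overlap.
Sprint Check-in starts after Roadmap Review ends.
Sprint Check-in starts after Strategy Meeting ends.
Overlapping pairs: Compliance Readout & Roadmap Review, Roadmap Review & Strategy Meeting — 2 in total.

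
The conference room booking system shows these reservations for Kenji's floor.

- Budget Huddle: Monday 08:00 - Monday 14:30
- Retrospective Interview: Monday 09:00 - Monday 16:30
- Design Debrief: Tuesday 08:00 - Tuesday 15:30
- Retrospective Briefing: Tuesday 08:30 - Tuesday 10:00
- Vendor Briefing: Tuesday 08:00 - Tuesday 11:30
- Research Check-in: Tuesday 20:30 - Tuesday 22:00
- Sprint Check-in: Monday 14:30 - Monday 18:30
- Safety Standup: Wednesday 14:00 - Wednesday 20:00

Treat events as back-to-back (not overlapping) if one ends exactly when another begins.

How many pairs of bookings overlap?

Two intervals overlap when each starts before the other ends.
Sorted by start: Budget Huddle, Retrospective Interview, Sprint Check-in, Design Debrief, Vendor Briefing, Retrospective Briefing, Research Check-in, Safety Standup.
Retrospective Interview starts before Budget Huddle ends → Budget Huddle and Retrospective Interview overlap.
Sprint Check-in starts exactly when Budget Huddle ends (back-to-back, no overlap), so Budget Huddle has no further overlaps.
Sprint Check-in starts before Retrospective Interview ends → Retrospective Interview and Sprint Check-in overlap.
Design Debrief starts after Retrospective Interview ends, so Retrospective Interview has no further overlaps.
Design Debrief starts after Sprint Check-in ends, so Sprint Check-in has no further overlaps.
Vendor Briefing starts before Design Debrief ends → Design Debrief and Vendor Briefing overlap.
Retrospective Briefing starts before Design Debrief ends → Design Debrief and Retrospective Briefing overlap.
Research Check-in starts after Design Debrief ends, so Design Debrief has no further overlaps.
Retrospective Briefing starts before Vendor Briefing ends → Vendor Briefing and Retrospective Briefing overlap.
Research Check-in starts after Vendor Briefing ends, so Vendor Briefing has no further overlaps.
Research Check-in starts after Retrospective Briefing ends, so Retrospective Briefing has no further overlaps.
Safety Standup starts after Research Check-in ends.
Overlapping pairs: Budget Huddle & Retrospective Interview, Design Debrief & Retrospective Briefing, Design Debrief & Vendor Briefing, Retrospective Briefing & Vendor Briefing, Retrospective Interview & Sprint Check-in — 5 in total.

5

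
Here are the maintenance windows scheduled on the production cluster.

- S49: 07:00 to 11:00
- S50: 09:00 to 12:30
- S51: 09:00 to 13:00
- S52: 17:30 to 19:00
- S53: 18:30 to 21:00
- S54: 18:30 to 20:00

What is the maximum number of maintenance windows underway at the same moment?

3

Walk through starts and ends in time order (an end at T is processed before a start at T):
07:00 start S49 → 1
09:00 start S50 → 2
09:00 start S51 → 3
11:00 end S49 → 2
12:30 end S50 → 1
13:00 end S51 → 0
17:30 start S52 → 1
18:30 start S53 → 2
18:30 start S54 → 3
19:00 end S52 → 2
20:00 end S54 → 1
21:00 end S53 → 0
Peak is 3, at 09:00 (S49, S50, S51).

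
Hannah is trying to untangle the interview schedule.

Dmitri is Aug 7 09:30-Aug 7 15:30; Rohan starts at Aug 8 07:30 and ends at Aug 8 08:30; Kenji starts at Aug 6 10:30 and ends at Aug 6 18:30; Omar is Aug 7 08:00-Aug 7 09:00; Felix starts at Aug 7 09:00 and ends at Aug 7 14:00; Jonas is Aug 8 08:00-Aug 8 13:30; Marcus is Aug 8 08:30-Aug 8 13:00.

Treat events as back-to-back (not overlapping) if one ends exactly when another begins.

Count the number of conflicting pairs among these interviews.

Check each pair: they overlap iff neither finishes before the other starts.
Sorted by start: Kenji, Omar, Felix, Dmitri, Rohan, Jonas, Marcus.
Omar starts after Kenji ends — done with Kenji.
Felix starts exactly when Omar ends (back-to-back, no overlap) — done with Omar.
Dmitri starts before Felix ends → Felix and Dmitri overlap.
Rohan starts after Felix ends — done with Felix.
Rohan starts after Dmitri ends — done with Dmitri.
Jonas starts before Rohan ends → Rohan and Jonas overlap.
Marcus starts exactly when Rohan ends (back-to-back, no overlap).
Marcus starts before Jonas ends → Jonas and Marcus overlap.
Overlapping pairs: Dmitri & Felix, Jonas & Marcus, Jonas & Rohan — 3 in total.

3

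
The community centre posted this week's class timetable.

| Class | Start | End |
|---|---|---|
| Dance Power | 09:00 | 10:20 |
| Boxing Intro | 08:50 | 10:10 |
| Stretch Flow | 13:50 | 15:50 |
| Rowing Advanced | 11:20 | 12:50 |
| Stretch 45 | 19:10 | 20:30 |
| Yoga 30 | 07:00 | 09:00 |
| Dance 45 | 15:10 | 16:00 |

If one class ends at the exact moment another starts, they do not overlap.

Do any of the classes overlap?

Sorted by start: Yoga 30, Boxing Intro, Dance Power, Rowing Advanced, Stretch Flow, Dance 45, Stretch 45.
Boxing Intro starts before Yoga 30 ends → Yoga 30 and Boxing Intro overlap.
That's a conflict, so the schedule is not conflict-free.

Yes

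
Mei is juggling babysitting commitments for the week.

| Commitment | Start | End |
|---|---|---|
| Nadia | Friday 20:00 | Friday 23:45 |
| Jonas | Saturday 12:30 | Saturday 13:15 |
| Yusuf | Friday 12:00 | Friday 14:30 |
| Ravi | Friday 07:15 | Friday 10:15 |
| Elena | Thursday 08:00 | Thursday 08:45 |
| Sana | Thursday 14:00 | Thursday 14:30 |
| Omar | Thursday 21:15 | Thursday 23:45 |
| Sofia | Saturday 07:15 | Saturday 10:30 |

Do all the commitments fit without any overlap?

Sorted by start: Elena, Sana, Omar, Ravi, Yusuf, Nadia, Sofia, Jonas.
Sana starts after Elena ends; Elena is clear from here.
Omar starts after Sana ends; Sana is clear from here.
Ravi starts after Omar ends; Omar is clear from here.
Yusuf starts after Ravi ends; Ravi is clear from here.
Nadia starts after Yusuf ends; Yusuf is clear from here.
Sofia starts after Nadia ends; Nadia is clear from here.
Jonas starts after Sofia ends.
Every pair is clear; the schedule has no overlaps.

Yes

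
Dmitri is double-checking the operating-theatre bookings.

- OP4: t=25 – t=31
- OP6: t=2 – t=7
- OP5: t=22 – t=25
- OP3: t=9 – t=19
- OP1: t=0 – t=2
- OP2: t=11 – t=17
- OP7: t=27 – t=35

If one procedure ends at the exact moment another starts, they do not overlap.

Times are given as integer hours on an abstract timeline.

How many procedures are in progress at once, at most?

Walk through starts and ends in time order (an end at T is processed before a start at T):
t=0 start OP1 → 1
t=2 end OP1 → 0
t=2 start OP6 → 1
t=7 end OP6 → 0
t=9 start OP3 → 1
t=11 start OP2 → 2
t=17 end OP2 → 1
t=19 end OP3 → 0
t=22 start OP5 → 1
t=25 end OP5 → 0
t=25 start OP4 → 1
t=27 start OP7 → 2
t=31 end OP4 → 1
t=35 end OP7 → 0
Peak is 2, at t=11 (OP2, OP3).

2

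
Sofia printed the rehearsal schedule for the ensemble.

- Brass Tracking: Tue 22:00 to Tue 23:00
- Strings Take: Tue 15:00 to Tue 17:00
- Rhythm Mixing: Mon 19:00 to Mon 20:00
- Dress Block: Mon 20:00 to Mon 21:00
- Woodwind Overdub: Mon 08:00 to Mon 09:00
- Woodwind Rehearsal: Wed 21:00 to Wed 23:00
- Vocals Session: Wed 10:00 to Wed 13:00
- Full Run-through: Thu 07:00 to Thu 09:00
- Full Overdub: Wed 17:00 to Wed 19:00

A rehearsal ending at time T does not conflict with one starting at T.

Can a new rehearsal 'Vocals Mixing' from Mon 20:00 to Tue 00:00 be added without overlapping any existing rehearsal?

Woodwind Overdub: ends Mon 09:00 at or before Vocals Mixing starts Mon 20:00 → clear.
Rhythm Mixing: ends Mon 20:00 at or before Vocals Mixing starts Mon 20:00 → clear.
Dress Block: starts Mon 20:00 before Vocals Mixing ends Tue 00:00, and ends Mon 21:00 after Vocals Mixing starts Mon 20:00 → overlap.
Strings Take: starts Tue 15:00 at or after Vocals Mixing ends Tue 00:00 → clear.
Brass Tracking: starts Tue 22:00 at or after Vocals Mixing ends Tue 00:00 → clear.
Vocals Session: starts Wed 10:00 at or after Vocals Mixing ends Tue 00:00 → clear.
Full Overdub: starts Wed 17:00 at or after Vocals Mixing ends Tue 00:00 → clear.
Woodwind Rehearsal: starts Wed 21:00 at or after Vocals Mixing ends Tue 00:00 → clear.
Full Run-through: starts Thu 07:00 at or after Vocals Mixing ends Tue 00:00 → clear.
Vocals Mixing overlaps Dress Block.

No — it overlaps Dress Block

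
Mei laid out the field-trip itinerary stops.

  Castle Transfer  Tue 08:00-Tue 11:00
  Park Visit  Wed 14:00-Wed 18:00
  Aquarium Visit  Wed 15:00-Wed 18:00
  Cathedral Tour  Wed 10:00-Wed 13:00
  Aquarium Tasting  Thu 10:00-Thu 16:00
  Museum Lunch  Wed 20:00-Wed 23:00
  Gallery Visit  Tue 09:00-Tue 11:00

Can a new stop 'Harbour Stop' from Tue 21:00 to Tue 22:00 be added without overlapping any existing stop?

Yes — the slot is free

Castle Transfer: ends Tue 11:00 at or before Harbour Stop starts Tue 21:00 → clear.
Gallery Visit: ends Tue 11:00 at or before Harbour Stop starts Tue 21:00 → clear.
Cathedral Tour: starts Wed 10:00 at or after Harbour Stop ends Tue 22:00 → clear.
Park Visit: starts Wed 14:00 at or after Harbour Stop ends Tue 22:00 → clear.
Aquarium Visit: starts Wed 15:00 at or after Harbour Stop ends Tue 22:00 → clear.
Museum Lunch: starts Wed 20:00 at or after Harbour Stop ends Tue 22:00 → clear.
Aquarium Tasting: starts Thu 10:00 at or after Harbour Stop ends Tue 22:00 → clear.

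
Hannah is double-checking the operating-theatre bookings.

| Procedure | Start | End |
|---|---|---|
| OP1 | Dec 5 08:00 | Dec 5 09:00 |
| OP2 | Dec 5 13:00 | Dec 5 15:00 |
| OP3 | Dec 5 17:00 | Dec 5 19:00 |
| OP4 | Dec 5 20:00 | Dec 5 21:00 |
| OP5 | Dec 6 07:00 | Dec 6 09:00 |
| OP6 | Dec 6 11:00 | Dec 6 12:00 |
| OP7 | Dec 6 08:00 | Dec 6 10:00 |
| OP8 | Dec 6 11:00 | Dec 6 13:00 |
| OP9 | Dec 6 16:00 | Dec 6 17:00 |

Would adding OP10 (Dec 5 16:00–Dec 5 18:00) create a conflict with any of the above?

Yes — it overlaps OP3

OP1: ends Dec 5 09:00 at or before OP10 starts Dec 5 16:00 → clear.
OP2: ends Dec 5 15:00 at or before OP10 starts Dec 5 16:00 → clear.
OP3: starts Dec 5 17:00 before OP10 ends Dec 5 18:00, and ends Dec 5 19:00 after OP10 starts Dec 5 16:00 → overlap.
OP4: starts Dec 5 20:00 at or after OP10 ends Dec 5 18:00 → clear.
OP5: starts Dec 6 07:00 at or after OP10 ends Dec 5 18:00 → clear.
OP7: starts Dec 6 08:00 at or after OP10 ends Dec 5 18:00 → clear.
OP6: starts Dec 6 11:00 at or after OP10 ends Dec 5 18:00 → clear.
OP8: starts Dec 6 11:00 at or after OP10 ends Dec 5 18:00 → clear.
OP9: starts Dec 6 16:00 at or after OP10 ends Dec 5 18:00 → clear.
OP10 overlaps OP3.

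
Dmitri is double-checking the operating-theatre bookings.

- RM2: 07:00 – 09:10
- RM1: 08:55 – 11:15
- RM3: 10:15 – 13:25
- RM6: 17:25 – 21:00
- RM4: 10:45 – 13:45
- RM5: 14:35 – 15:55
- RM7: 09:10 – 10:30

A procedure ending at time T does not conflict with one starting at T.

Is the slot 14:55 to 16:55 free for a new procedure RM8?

No — it overlaps RM5

RM2: ends 09:10 at or before RM8 starts 14:55 → clear.
RM1: ends 11:15 at or before RM8 starts 14:55 → clear.
RM7: ends 10:30 at or before RM8 starts 14:55 → clear.
RM3: ends 13:25 at or before RM8 starts 14:55 → clear.
RM4: ends 13:45 at or before RM8 starts 14:55 → clear.
RM5: starts 14:35 before RM8 ends 16:55, and ends 15:55 after RM8 starts 14:55 → overlap.
RM6: starts 17:25 at or after RM8 ends 16:55 → clear.
RM8 overlaps RM5.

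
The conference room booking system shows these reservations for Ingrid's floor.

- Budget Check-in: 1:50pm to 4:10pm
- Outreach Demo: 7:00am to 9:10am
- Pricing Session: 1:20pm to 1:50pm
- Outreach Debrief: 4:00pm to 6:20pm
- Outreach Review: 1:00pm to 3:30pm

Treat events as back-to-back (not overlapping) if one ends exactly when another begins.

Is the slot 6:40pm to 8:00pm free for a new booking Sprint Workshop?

Yes — the slot is free

Outreach Demo: ends 9:10am at or before Sprint Workshop starts 6:40pm → clear.
Outreach Review: ends 3:30pm at or before Sprint Workshop starts 6:40pm → clear.
Pricing Session: ends 1:50pm at or before Sprint Workshop starts 6:40pm → clear.
Budget Check-in: ends 4:10pm at or before Sprint Workshop starts 6:40pm → clear.
Outreach Debrief: ends 6:20pm at or before Sprint Workshop starts 6:40pm → clear.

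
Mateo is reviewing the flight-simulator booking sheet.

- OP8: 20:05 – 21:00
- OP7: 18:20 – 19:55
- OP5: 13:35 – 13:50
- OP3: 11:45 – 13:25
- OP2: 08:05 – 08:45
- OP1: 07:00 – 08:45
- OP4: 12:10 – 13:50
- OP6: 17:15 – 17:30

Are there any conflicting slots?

Sorted by start: OP1, OP2, OP3, OP4, OP5, OP6, OP7, OP8.
OP2 starts before OP1 ends → OP1 and OP2 overlap.
That's a conflict, so the schedule is not conflict-free.

Yes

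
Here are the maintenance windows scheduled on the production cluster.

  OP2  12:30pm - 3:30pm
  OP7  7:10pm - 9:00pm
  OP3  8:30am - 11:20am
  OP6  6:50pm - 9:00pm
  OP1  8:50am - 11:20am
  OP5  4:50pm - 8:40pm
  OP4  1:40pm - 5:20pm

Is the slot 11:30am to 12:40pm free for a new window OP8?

No — it overlaps OP2

OP3: ends 11:20am at or before OP8 starts 11:30am → clear.
OP1: ends 11:20am at or before OP8 starts 11:30am → clear.
OP2: starts 12:30pm before OP8 ends 12:40pm, and ends 3:30pm after OP8 starts 11:30am → overlap.
OP4: starts 1:40pm at or after OP8 ends 12:40pm → clear.
OP5: starts 4:50pm at or after OP8 ends 12:40pm → clear.
OP6: starts 6:50pm at or after OP8 ends 12:40pm → clear.
OP7: starts 7:10pm at or after OP8 ends 12:40pm → clear.
OP8 overlaps OP2.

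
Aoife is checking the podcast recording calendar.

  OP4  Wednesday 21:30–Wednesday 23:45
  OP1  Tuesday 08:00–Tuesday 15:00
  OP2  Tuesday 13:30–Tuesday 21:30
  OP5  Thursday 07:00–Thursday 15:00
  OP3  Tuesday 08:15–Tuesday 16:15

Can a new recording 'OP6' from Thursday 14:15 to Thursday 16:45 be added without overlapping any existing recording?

No — it overlaps OP5

OP1: ends Tuesday 15:00 at or before OP6 starts Thursday 14:15 → clear.
OP3: ends Tuesday 16:15 at or before OP6 starts Thursday 14:15 → clear.
OP2: ends Tuesday 21:30 at or before OP6 starts Thursday 14:15 → clear.
OP4: ends Wednesday 23:45 at or before OP6 starts Thursday 14:15 → clear.
OP5: starts Thursday 07:00 before OP6 ends Thursday 16:45, and ends Thursday 15:00 after OP6 starts Thursday 14:15 → overlap.
OP6 overlaps OP5.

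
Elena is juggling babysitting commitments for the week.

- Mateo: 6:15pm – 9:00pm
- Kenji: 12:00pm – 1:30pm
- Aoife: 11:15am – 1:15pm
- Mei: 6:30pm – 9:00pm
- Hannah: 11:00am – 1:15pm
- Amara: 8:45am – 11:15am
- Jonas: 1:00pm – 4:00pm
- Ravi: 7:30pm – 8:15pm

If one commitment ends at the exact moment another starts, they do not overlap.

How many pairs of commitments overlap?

10

Sorted by start: Amara, Hannah, Aoife, Kenji, Jonas, Mateo, Mei, Ravi.
Hannah starts before Amara ends → Amara and Hannah overlap.
Aoife starts exactly when Amara ends (back-to-back, no overlap), so Amara has no further overlaps.
Aoife starts before Hannah ends → Hannah and Aoife overlap.
Kenji starts before Hannah ends → Hannah and Kenji overlap.
Jonas starts before Hannah ends → Hannah and Jonas overlap.
Mateo starts after Hannah ends, so Hannah has no further overlaps.
Kenji starts before Aoife ends → Aoife and Kenji overlap.
Jonas starts before Aoife ends → Aoife and Jonas overlap.
Mateo starts after Aoife ends, so Aoife has no further overlaps.
Jonas starts before Kenji ends → Kenji and Jonas overlap.
Mateo starts after Kenji ends, so Kenji has no further overlaps.
Mateo starts after Jonas ends, so Jonas has no further overlaps.
Mei starts before Mateo ends → Mateo and Mei overlap.
Ravi starts before Mateo ends → Mateo and Ravi overlap.
Ravi starts before Mei ends → Mei and Ravi overlap.
Overlapping pairs: Amara & Hannah, Aoife & Hannah, Aoife & Jonas, Aoife & Kenji, Hannah & Jonas, Hannah & Kenji, Jonas & Kenji, Mateo & Mei, Mateo & Ravi, Mei & Ravi — 10 in total.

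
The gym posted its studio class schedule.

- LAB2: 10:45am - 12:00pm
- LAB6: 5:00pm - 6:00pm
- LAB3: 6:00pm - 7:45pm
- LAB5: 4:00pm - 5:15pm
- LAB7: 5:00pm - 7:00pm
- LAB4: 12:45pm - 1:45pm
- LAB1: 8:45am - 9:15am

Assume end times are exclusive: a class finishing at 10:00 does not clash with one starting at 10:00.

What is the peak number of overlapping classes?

3

Walk through starts and ends in time order (an end at T is processed before a start at T):
8:45am start LAB1 → 1
9:15am end LAB1 → 0
10:45am start LAB2 → 1
12:00pm end LAB2 → 0
12:45pm start LAB4 → 1
1:45pm end LAB4 → 0
4:00pm start LAB5 → 1
5:00pm start LAB6 → 2
5:00pm start LAB7 → 3
5:15pm end LAB5 → 2
6:00pm end LAB6 → 1
6:00pm start LAB3 → 2
7:00pm end LAB7 → 1
7:45pm end LAB3 → 0
Peak is 3, at 5:00pm (LAB5, LAB6, LAB7).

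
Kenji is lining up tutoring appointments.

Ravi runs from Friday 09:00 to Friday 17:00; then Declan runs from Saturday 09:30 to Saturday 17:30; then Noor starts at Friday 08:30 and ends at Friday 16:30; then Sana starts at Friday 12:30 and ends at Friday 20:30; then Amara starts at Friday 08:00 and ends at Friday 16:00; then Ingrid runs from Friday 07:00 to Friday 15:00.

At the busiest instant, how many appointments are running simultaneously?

Walk through starts and ends in time order (an end at T is processed before a start at T):
Friday 07:00 start Ingrid → 1
Friday 08:00 start Amara → 2
Friday 08:30 start Noor → 3
Friday 09:00 start Ravi → 4
Friday 12:30 start Sana → 5
Friday 15:00 end Ingrid → 4
Friday 16:00 end Amara → 3
Friday 16:30 end Noor → 2
Friday 17:00 end Ravi → 1
Friday 20:30 end Sana → 0
Saturday 09:30 start Declan → 1
Saturday 17:30 end Declan → 0
Peak is 5, at Friday 12:30 (Amara, Ingrid, Noor, Ravi, Sana).

5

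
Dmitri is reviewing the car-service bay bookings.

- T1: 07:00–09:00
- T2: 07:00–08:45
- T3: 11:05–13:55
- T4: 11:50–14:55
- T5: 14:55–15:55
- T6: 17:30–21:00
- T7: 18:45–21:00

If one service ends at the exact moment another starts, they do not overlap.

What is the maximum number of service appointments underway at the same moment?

2

Sort all start/end points and keep a running count:
07:00 start T1 → 1
07:00 start T2 → 2
08:45 end T2 → 1
09:00 end T1 → 0
11:05 start T3 → 1
11:50 start T4 → 2
13:55 end T3 → 1
14:55 end T4 → 0
14:55 start T5 → 1
15:55 end T5 → 0
17:30 start T6 → 1
18:45 start T7 → 2
21:00 end T6 → 1
21:00 end T7 → 0
Peak is 2, at 07:00 (T1, T2).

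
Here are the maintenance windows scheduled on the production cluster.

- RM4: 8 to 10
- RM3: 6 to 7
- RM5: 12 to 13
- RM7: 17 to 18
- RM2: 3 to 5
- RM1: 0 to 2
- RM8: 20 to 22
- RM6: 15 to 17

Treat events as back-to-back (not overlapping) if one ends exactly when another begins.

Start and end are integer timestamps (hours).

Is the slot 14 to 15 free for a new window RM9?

Yes — the slot is free

RM1: ends 2 at or before RM9 starts 14 → clear.
RM2: ends 5 at or before RM9 starts 14 → clear.
RM3: ends 7 at or before RM9 starts 14 → clear.
RM4: ends 10 at or before RM9 starts 14 → clear.
RM5: ends 13 at or before RM9 starts 14 → clear.
RM6: starts 15 at or after RM9 ends 15 → clear.
RM7: starts 17 at or after RM9 ends 15 → clear.
RM8: starts 20 at or after RM9 ends 15 → clear.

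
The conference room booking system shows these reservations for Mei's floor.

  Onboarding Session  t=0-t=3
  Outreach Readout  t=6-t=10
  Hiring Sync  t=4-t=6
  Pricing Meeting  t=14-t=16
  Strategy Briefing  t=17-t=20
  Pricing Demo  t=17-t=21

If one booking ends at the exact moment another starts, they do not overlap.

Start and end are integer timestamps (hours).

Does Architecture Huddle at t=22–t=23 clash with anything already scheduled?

No — it doesn't clash with anything

Onboarding Session: ends t=3 at or before Architecture Huddle starts t=22 → clear.
Hiring Sync: ends t=6 at or before Architecture Huddle starts t=22 → clear.
Outreach Readout: ends t=10 at or before Architecture Huddle starts t=22 → clear.
Pricing Meeting: ends t=16 at or before Architecture Huddle starts t=22 → clear.
Strategy Briefing: ends t=20 at or before Architecture Huddle starts t=22 → clear.
Pricing Demo: ends t=21 at or before Architecture Huddle starts t=22 → clear.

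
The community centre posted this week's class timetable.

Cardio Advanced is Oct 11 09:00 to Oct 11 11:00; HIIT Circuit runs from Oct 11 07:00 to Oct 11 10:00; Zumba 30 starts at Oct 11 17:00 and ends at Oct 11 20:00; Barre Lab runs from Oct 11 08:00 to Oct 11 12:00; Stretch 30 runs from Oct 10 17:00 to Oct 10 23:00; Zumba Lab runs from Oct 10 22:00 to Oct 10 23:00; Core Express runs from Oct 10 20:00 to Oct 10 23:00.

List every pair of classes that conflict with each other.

Sorted by start: Stretch 30, Core Express, Zumba Lab, HIIT Circuit, Barre Lab, Cardio Advanced, Zumba 30.
Core Express starts before Stretch 30 ends → Stretch 30 and Core Express overlap.
Zumba Lab starts before Stretch 30 ends → Stretch 30 and Zumba Lab overlap.
HIIT Circuit starts after Stretch 30 ends; Stretch 30 is clear from here.
Zumba Lab starts before Core Express ends → Core Express and Zumba Lab overlap.
HIIT Circuit starts after Core Express ends; Core Express is clear from here.
HIIT Circuit starts after Zumba Lab ends; Zumba Lab is clear from here.
Barre Lab starts before HIIT Circuit ends → HIIT Circuit and Barre Lab overlap.
Cardio Advanced starts before HIIT Circuit ends → HIIT Circuit and Cardio Advanced overlap.
Zumba 30 starts after HIIT Circuit ends.
Cardio Advanced starts before Barre Lab ends → Barre Lab and Cardio Advanced overlap.
Zumba 30 starts after Barre Lab ends.
Zumba 30 starts after Cardio Advanced ends.

Barre Lab & Cardio Advanced, Barre Lab & HIIT Circuit, Cardio Advanced & HIIT Circuit, Core Express & Stretch 30, Core Express & Zumba Lab, Stretch 30 & Zumba Lab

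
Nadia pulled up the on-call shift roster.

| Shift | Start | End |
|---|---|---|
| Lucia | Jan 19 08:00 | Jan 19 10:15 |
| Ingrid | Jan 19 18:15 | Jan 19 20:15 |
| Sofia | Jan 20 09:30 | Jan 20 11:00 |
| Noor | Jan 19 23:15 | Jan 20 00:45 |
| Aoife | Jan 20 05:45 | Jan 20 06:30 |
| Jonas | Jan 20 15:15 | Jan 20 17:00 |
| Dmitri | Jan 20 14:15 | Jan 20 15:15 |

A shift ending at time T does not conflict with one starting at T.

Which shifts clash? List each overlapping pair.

Sorted by start: Lucia, Ingrid, Noor, Aoife, Sofia, Dmitri, Jonas.
Ingrid starts after Lucia ends, so nothing later overlaps Lucia either.
Noor starts after Ingrid ends, so nothing later overlaps Ingrid either.
Aoife starts after Noor ends, so nothing later overlaps Noor either.
Sofia starts after Aoife ends, so nothing later overlaps Aoife either.
Dmitri starts after Sofia ends, so nothing later overlaps Sofia either.
Jonas starts exactly when Dmitri ends (back-to-back, no overlap).

none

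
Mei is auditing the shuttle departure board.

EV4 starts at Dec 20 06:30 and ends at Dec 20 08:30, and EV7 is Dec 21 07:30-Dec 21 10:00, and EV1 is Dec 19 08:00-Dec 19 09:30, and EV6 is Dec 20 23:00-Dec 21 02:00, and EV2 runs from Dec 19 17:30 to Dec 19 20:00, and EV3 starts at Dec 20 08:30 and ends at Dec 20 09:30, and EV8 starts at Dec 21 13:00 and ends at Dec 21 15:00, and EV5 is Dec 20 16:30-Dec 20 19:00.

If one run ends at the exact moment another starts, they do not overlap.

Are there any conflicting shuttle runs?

No

Two intervals overlap when each starts before the other ends.
Sorted by start: EV1, EV2, EV4, EV3, EV5, EV6, EV7, EV8.
EV2 starts after EV1 ends, so nothing later overlaps EV1 either.
EV4 starts after EV2 ends, so nothing later overlaps EV2 either.
EV3 starts exactly when EV4 ends (back-to-back, no overlap), so nothing later overlaps EV4 either.
EV5 starts after EV3 ends, so nothing later overlaps EV3 either.
EV6 starts after EV5 ends, so nothing later overlaps EV5 either.
EV7 starts after EV6 ends, so nothing later overlaps EV6 either.
EV8 starts after EV7 ends.
Every pair is clear; the schedule has no overlaps.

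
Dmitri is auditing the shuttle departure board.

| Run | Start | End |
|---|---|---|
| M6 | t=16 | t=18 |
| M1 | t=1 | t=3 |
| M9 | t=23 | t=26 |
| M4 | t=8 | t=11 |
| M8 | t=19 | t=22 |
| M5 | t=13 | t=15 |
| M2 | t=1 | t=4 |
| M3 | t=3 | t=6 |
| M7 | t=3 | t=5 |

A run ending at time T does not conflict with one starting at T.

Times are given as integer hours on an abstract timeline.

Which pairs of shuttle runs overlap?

M1 & M2, M2 & M3, M2 & M7, M3 & M7

Sorted by start: M1, M2, M3, M7, M4, M5, M6, M8, M9.
M2 starts before M1 ends → M1 and M2 overlap.
M3 starts exactly when M1 ends (back-to-back, no overlap); M1 is clear from here.
M3 starts before M2 ends → M2 and M3 overlap.
M7 starts before M2 ends → M2 and M7 overlap.
M4 starts after M2 ends; M2 is clear from here.
M7 starts before M3 ends → M3 and M7 overlap.
M4 starts after M3 ends; M3 is clear from here.
M4 starts after M7 ends; M7 is clear from here.
M5 starts after M4 ends; M4 is clear from here.
M6 starts after M5 ends; M5 is clear from here.
M8 starts after M6 ends; M6 is clear from here.
M9 starts after M8 ends.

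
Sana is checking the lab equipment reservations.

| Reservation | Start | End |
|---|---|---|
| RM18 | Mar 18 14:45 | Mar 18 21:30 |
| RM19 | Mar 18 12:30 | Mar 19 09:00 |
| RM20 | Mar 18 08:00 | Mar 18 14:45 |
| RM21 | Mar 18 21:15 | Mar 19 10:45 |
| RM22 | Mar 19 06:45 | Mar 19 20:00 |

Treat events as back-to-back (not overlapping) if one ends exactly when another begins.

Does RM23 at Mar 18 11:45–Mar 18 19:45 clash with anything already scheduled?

Yes — it overlaps RM18, RM19, RM20

RM20: starts Mar 18 08:00 before RM23 ends Mar 18 19:45, and ends Mar 18 14:45 after RM23 starts Mar 18 11:45 → overlap.
RM19: starts Mar 18 12:30 before RM23 ends Mar 18 19:45, and ends Mar 19 09:00 after RM23 starts Mar 18 11:45 → overlap.
RM18: starts Mar 18 14:45 before RM23 ends Mar 18 19:45, and ends Mar 18 21:30 after RM23 starts Mar 18 11:45 → overlap.
RM21: starts Mar 18 21:15 at or after RM23 ends Mar 18 19:45 → clear.
RM22: starts Mar 19 06:45 at or after RM23 ends Mar 18 19:45 → clear.
RM23 overlaps RM18, RM19, RM20.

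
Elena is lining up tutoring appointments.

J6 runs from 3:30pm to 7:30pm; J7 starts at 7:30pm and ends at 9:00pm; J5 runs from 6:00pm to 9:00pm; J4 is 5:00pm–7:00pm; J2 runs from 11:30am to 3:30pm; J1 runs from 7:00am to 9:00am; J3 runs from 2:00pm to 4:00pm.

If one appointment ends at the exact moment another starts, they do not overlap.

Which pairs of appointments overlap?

J2 & J3, J3 & J6, J4 & J5, J4 & J6, J5 & J6, J5 & J7

Check each pair: they overlap iff neither finishes before the other starts.
Sorted by start: J1, J2, J3, J6, J4, J5, J7.
J2 starts after J1 ends, so J1 has no further overlaps.
J3 starts before J2 ends → J2 and J3 overlap.
J6 starts exactly when J2 ends (back-to-back, no overlap), so J2 has no further overlaps.
J6 starts before J3 ends → J3 and J6 overlap.
J4 starts after J3 ends, so J3 has no further overlaps.
J4 starts before J6 ends → J6 and J4 overlap.
J5 starts before J6 ends → J6 and J5 overlap.
J7 starts exactly when J6 ends (back-to-back, no overlap).
J5 starts before J4 ends → J4 and J5 overlap.
J7 starts after J4 ends.
J7 starts before J5 ends → J5 and J7 overlap.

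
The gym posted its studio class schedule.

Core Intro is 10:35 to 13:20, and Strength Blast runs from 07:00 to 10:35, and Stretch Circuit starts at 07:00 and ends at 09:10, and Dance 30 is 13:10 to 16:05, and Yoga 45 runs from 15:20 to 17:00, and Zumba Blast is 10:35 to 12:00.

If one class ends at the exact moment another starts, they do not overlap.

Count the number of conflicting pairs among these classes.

4

Two intervals overlap when each starts before the other ends.
Sorted by start: Stretch Circuit, Strength Blast, Core Intro, Zumba Blast, Dance 30, Yoga 45.
Strength Blast starts before Stretch Circuit ends → Stretch Circuit and Strength Blast overlap.
Core Intro starts after Stretch Circuit ends; Stretch Circuit is clear from here.
Core Intro starts exactly when Strength Blast ends (back-to-back, no overlap); Strength Blast is clear from here.
Zumba Blast starts before Core Intro ends → Core Intro and Zumba Blast overlap.
Dance 30 starts before Core Intro ends → Core Intro and Dance 30 overlap.
Yoga 45 starts after Core Intro ends.
Dance 30 starts after Zumba Blast ends; Zumba Blast is clear from here.
Yoga 45 starts before Dance 30 ends → Dance 30 and Yoga 45 overlap.
Overlapping pairs: Core Intro & Dance 30, Core Intro & Zumba Blast, Dance 30 & Yoga 45, Strength Blast & Stretch Circuit — 4 in total.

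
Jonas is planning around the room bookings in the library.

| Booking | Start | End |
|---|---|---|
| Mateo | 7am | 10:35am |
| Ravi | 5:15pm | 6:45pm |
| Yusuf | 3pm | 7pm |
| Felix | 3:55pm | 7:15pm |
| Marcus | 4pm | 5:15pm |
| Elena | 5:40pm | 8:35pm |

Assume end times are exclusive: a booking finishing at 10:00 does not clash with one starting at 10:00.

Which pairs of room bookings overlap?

Elena & Felix, Elena & Ravi, Elena & Yusuf, Felix & Marcus, Felix & Ravi, Felix & Yusuf, Marcus & Yusuf, Ravi & Yusuf

Sorted by start: Mateo, Yusuf, Felix, Marcus, Ravi, Elena.
Yusuf starts after Mateo ends, so Mateo has no further overlaps.
Felix starts before Yusuf ends → Yusuf and Felix overlap.
Marcus starts before Yusuf ends → Yusuf and Marcus overlap.
Ravi starts before Yusuf ends → Yusuf and Ravi overlap.
Elena starts before Yusuf ends → Yusuf and Elena overlap.
Marcus starts before Felix ends → Felix and Marcus overlap.
Ravi starts before Felix ends → Felix and Ravi overlap.
Elena starts before Felix ends → Felix and Elena overlap.
Ravi starts exactly when Marcus ends (back-to-back, no overlap), so Marcus has no further overlaps.
Elena starts before Ravi ends → Ravi and Elena overlap.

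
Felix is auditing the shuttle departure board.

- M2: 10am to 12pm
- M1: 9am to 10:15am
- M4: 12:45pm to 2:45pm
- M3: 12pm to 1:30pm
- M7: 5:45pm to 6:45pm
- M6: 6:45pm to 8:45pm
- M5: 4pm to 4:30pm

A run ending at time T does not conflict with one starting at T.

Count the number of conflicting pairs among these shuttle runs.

Sorted by start: M1, M2, M3, M4, M5, M7, M6.
M2 starts before M1 ends → M1 and M2 overlap.
M3 starts after M1 ends, so nothing later overlaps M1 either.
M3 starts exactly when M2 ends (back-to-back, no overlap), so nothing later overlaps M2 either.
M4 starts before M3 ends → M3 and M4 overlap.
M5 starts after M3 ends, so nothing later overlaps M3 either.
M5 starts after M4 ends, so nothing later overlaps M4 either.
M7 starts after M5 ends, so nothing later overlaps M5 either.
M6 starts exactly when M7 ends (back-to-back, no overlap).
Overlapping pairs: M1 & M2, M3 & M4 — 2 in total.

2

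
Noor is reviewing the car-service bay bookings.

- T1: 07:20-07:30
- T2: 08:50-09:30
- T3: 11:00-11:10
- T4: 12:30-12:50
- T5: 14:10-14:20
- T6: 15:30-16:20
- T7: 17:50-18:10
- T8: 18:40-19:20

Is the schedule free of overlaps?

Check each pair: they overlap iff neither finishes before the other starts.
Sorted by start: T1, T2, T3, T4, T5, T6, T7, T8.
T2 starts after T1 ends, so T1 has no further overlaps.
T3 starts after T2 ends, so T2 has no further overlaps.
T4 starts after T3 ends, so T3 has no further overlaps.
T5 starts after T4 ends, so T4 has no further overlaps.
T6 starts after T5 ends, so T5 has no further overlaps.
T7 starts after T6 ends, so T6 has no further overlaps.
T8 starts after T7 ends.
Every pair is clear; the schedule has no overlaps.

Yes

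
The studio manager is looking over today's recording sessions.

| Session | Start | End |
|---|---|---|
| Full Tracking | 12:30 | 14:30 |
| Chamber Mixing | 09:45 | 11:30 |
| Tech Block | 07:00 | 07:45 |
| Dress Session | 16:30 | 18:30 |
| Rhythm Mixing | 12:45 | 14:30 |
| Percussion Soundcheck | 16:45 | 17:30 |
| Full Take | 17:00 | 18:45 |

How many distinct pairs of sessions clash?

4

Sorted by start: Tech Block, Chamber Mixing, Full Tracking, Rhythm Mixing, Dress Session, Percussion Soundcheck, Full Take.
Chamber Mixing starts after Tech Block ends — done with Tech Block.
Full Tracking starts after Chamber Mixing ends — done with Chamber Mixing.
Rhythm Mixing starts before Full Tracking ends → Full Tracking and Rhythm Mixing overlap.
Dress Session starts after Full Tracking ends — done with Full Tracking.
Dress Session starts after Rhythm Mixing ends — done with Rhythm Mixing.
Percussion Soundcheck starts before Dress Session ends → Dress Session and Percussion Soundcheck overlap.
Full Take starts before Dress Session ends → Dress Session and Full Take overlap.
Full Take starts before Percussion Soundcheck ends → Percussion Soundcheck and Full Take overlap.
Overlapping pairs: Dress Session & Full Take, Dress Session & Percussion Soundcheck, Full Take & Percussion Soundcheck, Full Tracking & Rhythm Mixing — 4 in total.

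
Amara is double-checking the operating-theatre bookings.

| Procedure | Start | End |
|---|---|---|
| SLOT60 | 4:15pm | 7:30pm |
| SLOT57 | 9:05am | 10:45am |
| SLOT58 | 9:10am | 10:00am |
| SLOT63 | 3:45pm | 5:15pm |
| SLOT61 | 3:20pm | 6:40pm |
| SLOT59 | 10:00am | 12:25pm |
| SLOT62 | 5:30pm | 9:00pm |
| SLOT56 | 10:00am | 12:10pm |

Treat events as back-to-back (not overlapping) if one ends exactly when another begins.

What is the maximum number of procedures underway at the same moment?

3

Walk through starts and ends in time order (an end at T is processed before a start at T):
9:05am start SLOT57 → 1
9:10am start SLOT58 → 2
10:00am end SLOT58 → 1
10:00am start SLOT56 → 2
10:00am start SLOT59 → 3
10:45am end SLOT57 → 2
12:10pm end SLOT56 → 1
12:25pm end SLOT59 → 0
3:20pm start SLOT61 → 1
3:45pm start SLOT63 → 2
4:15pm start SLOT60 → 3
5:15pm end SLOT63 → 2
5:30pm start SLOT62 → 3
6:40pm end SLOT61 → 2
7:30pm end SLOT60 → 1
9:00pm end SLOT62 → 0
Peak is 3, at 10:00am (SLOT56, SLOT57, SLOT59).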